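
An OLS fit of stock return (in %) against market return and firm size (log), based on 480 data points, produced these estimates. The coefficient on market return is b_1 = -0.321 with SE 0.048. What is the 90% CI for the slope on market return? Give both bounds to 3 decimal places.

(-0.400, -0.242)

df = n − k − 1 = 480 − 2 − 1 = 477.
t* = t_{0.05, 477} = 1.648054.
Margin = t* × SE = 1.648054 × 0.048 = 0.07911.
CI: -0.321 ± 0.07911 → (-0.400, -0.242).
With 90% confidence, each one-unit increase in market return is associated with a change of between -0.400 and -0.242 % in stock return, holding the other predictors fixed.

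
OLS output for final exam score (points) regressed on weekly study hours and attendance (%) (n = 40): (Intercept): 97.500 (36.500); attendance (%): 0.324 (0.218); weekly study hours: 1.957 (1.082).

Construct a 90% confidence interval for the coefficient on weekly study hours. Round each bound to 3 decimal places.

Read off: b = 1.957, SE = 1.082 for weekly study hours.
df = n − k − 1 = 40 − 2 − 1 = 37.
t* = t_{0.05, 37} = 1.687094.
Margin = t* × SE = 1.687094 × 1.082 = 1.82544.
CI: 1.957 ± 1.82544 → (0.132, 3.782).

(0.132, 3.782)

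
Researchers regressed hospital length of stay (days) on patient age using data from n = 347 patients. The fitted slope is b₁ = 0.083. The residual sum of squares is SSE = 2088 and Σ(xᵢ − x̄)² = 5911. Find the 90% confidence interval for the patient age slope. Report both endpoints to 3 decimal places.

MSE = SSE/(n − 2) = 2088/345 = 6.05217.
SE(b₁) = √(MSE/Sₓₓ) = √(6.05217/5911) = 0.0319982.
df = n − 2 = 345.
t* = t_{0.05, 345} = 1.649282.
Margin = t* × SE = 1.649282 × 0.0319982 = 0.05277.
CI: 0.083 ± 0.05277 → (0.030, 0.136).
With 90% confidence, each one-unit increase in patient age is associated with a change of between 0.030 and 0.136 days in hospital length of stay.

(0.030, 0.136)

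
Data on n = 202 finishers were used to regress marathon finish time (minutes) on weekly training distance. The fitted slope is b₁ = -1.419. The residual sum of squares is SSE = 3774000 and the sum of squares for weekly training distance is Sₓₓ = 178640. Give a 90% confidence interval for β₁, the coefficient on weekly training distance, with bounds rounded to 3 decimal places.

(-1.956, -0.882)

MSE = SSE/(n − 2) = 3774000/200 = 18870.
SE(b₁) = √(MSE/Sₓₓ) = √(18870/178640) = 0.32501.
df = n − 2 = 200.
t* = t_{0.05, 200} = 1.652508.
Margin = t* × SE = 1.652508 × 0.32501 = 0.53708.
CI: -1.419 ± 0.53708 → (-1.956, -0.882).
With 90% confidence, each one-unit increase in weekly training distance is associated with a change of between -1.956 and -0.882 minutes in marathon finish time.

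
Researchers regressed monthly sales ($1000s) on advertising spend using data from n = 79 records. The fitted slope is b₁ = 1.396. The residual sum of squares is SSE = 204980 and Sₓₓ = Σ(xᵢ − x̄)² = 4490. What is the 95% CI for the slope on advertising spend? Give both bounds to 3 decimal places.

MSE = SSE/(n − 2) = 204980/77 = 2662.08.
SE(b₁) = √(MSE/Sₓₓ) = √(2662.08/4490) = 0.769994.
df = n − 2 = 77.
t* = t_{0.025, 77} = 1.991254.
Margin = t* × SE = 1.991254 × 0.769994 = 1.53325.
CI: 1.396 ± 1.53325 → (-0.137, 2.929).
With 95% confidence, each one-unit increase in advertising spend is associated with a change of between -0.137 and 2.929 $1000s in monthly sales.

(-0.137, 2.929)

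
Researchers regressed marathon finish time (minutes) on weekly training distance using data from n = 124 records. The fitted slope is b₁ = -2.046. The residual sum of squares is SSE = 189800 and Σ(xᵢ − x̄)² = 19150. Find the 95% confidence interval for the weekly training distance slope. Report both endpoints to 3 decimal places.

(-2.610, -1.482)

MSE = SSE/(n − 2) = 189800/122 = 1555.74.
SE(b₁) = √(MSE/Sₓₓ) = √(1555.74/19150) = 0.285026.
df = n − 2 = 122.
t* = t_{0.025, 122} = 1.9796.
Margin = t* × SE = 1.9796 × 0.285026 = 0.56424.
CI: -2.046 ± 0.56424 → (-2.610, -1.482).
With 95% confidence, each one-unit increase in weekly training distance is associated with a change of between -2.610 and -1.482 minutes in marathon finish time.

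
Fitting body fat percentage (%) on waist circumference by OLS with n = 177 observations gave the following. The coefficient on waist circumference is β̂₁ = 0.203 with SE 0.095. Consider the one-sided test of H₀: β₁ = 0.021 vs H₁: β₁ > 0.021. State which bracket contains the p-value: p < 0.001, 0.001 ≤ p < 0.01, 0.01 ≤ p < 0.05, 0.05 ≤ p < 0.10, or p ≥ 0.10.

0.01 ≤ p < 0.05

t = (0.203 − 0.021) / 0.095 = 1.916.
df = n − 2 = 177 − 2 = 175.
One-sided p = P(T_{175} > t) ≈ 0.0285.
So 0.01 ≤ p < 0.05.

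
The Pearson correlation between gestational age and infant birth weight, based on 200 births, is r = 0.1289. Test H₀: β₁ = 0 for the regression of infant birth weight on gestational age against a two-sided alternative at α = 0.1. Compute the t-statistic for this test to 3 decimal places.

t = 1.829

t = r·√(n − 2)/√(1 − r²) = 0.1289·√198/√0.983385 = 1.829.
df = n − 2 = 198.
Two-sided p ≈ 0.0689, which is < 0.1, so reject H₀.
There is evidence of a linear association between gestational age and infant birth weight.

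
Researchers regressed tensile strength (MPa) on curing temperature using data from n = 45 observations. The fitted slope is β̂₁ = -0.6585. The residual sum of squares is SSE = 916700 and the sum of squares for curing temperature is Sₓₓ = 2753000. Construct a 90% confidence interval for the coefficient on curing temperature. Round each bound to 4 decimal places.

(-0.8064, -0.5106)

MSE = SSE/(n − 2) = 916700/43 = 21318.6.
SE(β̂₁) = √(MSE/Sₓₓ) = √(21318.6/2753000) = 0.0879987.
df = n − 2 = 43.
t* = t_{0.05, 43} = 1.681071.
Margin = t* × SE = 1.681071 × 0.0879987 = 0.147932.
CI: -0.6585 ± 0.147932 → (-0.8064, -0.5106).
With 90% confidence, each one-unit increase in curing temperature is associated with a change of between -0.8064 and -0.5106 MPa in tensile strength.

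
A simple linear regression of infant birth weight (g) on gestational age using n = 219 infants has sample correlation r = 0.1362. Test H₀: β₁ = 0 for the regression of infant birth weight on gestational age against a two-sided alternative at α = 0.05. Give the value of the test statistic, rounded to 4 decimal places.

t = r·√(n − 2)/√(1 − r²) = 0.1362·√217/√0.98145 = 2.0252.
df = n − 2 = 217.
Two-sided p ≈ 0.0441, which is < 0.05, so reject H₀.
There is evidence of a linear association between gestational age and infant birth weight.

t = 2.0252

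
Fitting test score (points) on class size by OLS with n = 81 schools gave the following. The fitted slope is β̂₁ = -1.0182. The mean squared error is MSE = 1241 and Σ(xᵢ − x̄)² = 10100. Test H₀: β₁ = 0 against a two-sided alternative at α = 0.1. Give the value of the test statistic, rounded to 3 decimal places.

SE(β̂₁) = √(MSE/Sₓₓ) = √(1241/10100) = 0.35053.
t = -1.0182 / 0.35053 = -2.905.
df = n − 2 = 79.
Two-sided p ≈ 0.0048, which is < 0.1, so reject H₀.
There is evidence that class size is associated with test score.

t = -2.905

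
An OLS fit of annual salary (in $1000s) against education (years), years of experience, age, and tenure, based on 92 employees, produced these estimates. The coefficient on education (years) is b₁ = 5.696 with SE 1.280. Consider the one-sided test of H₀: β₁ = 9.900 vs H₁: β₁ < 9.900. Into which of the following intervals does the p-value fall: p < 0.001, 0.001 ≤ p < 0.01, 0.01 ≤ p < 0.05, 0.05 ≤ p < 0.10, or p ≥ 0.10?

t = (5.696 − 9.900) / 1.280 = -3.284.
df = n − k − 1 = 92 − 4 − 1 = 87.
One-sided p = P(T_{87} < t) ≈ 0.0007.
So p < 0.001.

p < 0.001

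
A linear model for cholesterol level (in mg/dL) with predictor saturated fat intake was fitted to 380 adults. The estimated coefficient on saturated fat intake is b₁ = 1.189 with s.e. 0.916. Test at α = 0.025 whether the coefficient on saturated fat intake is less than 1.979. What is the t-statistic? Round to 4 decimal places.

t = -0.8624

H₀: β₁ = 1.979 vs H₁: β₁ < 1.979.
t = (b₁ − β₁⁰)/SE = (1.189 − 1.979) / 0.916 = -0.8624.
df = n − 2 = 380 − 2 = 378.
One-sided p ≈ 0.1945, which is ≥ 0.025, so fail to reject H₀.
The data do not give significant evidence that the true slope on saturated fat intake is below 1.979 mg/dL per unit.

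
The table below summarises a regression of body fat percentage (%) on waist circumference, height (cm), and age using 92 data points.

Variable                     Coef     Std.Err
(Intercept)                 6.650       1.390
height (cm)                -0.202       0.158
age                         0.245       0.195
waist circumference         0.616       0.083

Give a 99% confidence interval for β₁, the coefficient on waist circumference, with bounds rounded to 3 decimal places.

(0.397, 0.835)

Read off: b = 0.616, SE = 0.083 for waist circumference.
df = n − k − 1 = 92 − 3 − 1 = 88.
t* = t_{0.005, 88} = 2.632858.
Margin = t* × SE = 2.632858 × 0.083 = 0.21853.
CI: 0.616 ± 0.21853 → (0.397, 0.835).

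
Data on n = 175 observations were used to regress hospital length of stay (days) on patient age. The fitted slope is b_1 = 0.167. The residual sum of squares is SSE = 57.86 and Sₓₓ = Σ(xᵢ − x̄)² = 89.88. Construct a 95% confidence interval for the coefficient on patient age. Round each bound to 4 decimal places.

(0.0466, 0.2874)

MSE = SSE/(n − 2) = 57.86/173 = 0.334451.
SE(b_1) = √(MSE/Sₓₓ) = √(0.334451/89.88) = 0.0610007.
df = n − 2 = 173.
t* = t_{0.025, 173} = 1.973771.
Margin = t* × SE = 1.973771 × 0.0610007 = 0.120401.
CI: 0.167 ± 0.120401 → (0.0466, 0.2874).
With 95% confidence, each one-unit increase in patient age is associated with a change of between 0.0466 and 0.2874 days in hospital length of stay.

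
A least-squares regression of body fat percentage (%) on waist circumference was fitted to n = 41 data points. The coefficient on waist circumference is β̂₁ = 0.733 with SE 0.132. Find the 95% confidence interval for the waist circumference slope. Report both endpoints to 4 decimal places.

df = n − 2 = 41 − 2 = 39.
t* = t_{0.025, 39} = 2.022691.
Margin = t* × SE = 2.022691 × 0.132 = 0.266995.
CI: 0.733 ± 0.266995 → (0.4660, 1.0000).
With 95% confidence, each one-unit increase in waist circumference is associated with a change of between 0.4660 and 1.0000 % in body fat percentage.

(0.4660, 1.0000)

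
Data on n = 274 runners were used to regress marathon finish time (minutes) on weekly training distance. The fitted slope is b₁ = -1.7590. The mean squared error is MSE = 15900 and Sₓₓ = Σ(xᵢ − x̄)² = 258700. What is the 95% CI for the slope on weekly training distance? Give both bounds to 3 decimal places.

SE(b₁) = √(MSE/Sₓₓ) = √(15900/258700) = 0.247914.
df = n − 2 = 272.
t* = t_{0.025, 272} = 1.968724.
Margin = t* × SE = 1.968724 × 0.247914 = 0.48807.
CI: -1.7590 ± 0.48807 → (-2.247, -1.271).
With 95% confidence, each one-unit increase in weekly training distance is associated with a change of between -2.247 and -1.271 minutes in marathon finish time.

(-2.247, -1.271)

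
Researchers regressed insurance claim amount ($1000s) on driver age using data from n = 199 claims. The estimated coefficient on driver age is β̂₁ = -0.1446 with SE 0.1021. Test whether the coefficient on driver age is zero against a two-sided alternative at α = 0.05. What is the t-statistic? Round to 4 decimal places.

H₀: β₁ = 0 vs H₁: β₁ ≠ 0.
t = (β̂₁ − β₁⁰)/SE = -0.1446 / 0.1021 = -1.4163.
df = n − 2 = 199 − 2 = 197.
Two-sided p ≈ 0.1583, which is ≥ 0.05, so fail to reject H₀.
The data do not give significant evidence of an association between driver age and insurance claim amount.

t = -1.4163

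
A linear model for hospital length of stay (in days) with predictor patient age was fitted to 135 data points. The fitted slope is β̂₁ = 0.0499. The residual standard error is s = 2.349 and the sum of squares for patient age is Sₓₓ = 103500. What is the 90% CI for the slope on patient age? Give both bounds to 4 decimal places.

SE(β̂₁) = s/√Sₓₓ = 2.349/√103500 = 0.00730151.
df = n − 2 = 133.
t* = t_{0.05, 133} = 1.656391.
Margin = t* × SE = 1.656391 × 0.00730151 = 0.012094.
CI: 0.0499 ± 0.012094 → (0.0378, 0.0620).
With 90% confidence, each one-unit increase in patient age is associated with a change of between 0.0378 and 0.0620 days in hospital length of stay.

(0.0378, 0.0620)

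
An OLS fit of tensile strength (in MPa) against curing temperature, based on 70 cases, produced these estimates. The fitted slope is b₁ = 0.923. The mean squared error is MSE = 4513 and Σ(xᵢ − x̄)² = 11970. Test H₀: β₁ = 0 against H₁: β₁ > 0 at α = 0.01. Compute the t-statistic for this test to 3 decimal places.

t = 1.503

SE(b₁) = √(MSE/Sₓₓ) = √(4513/11970) = 0.614024.
t = 0.923 / 0.614024 = 1.503.
df = n − 2 = 68.
One-sided p ≈ 0.0687, which is ≥ 0.01, so fail to reject H₀.
The data do not give significant evidence that the true slope on curing temperature is positive.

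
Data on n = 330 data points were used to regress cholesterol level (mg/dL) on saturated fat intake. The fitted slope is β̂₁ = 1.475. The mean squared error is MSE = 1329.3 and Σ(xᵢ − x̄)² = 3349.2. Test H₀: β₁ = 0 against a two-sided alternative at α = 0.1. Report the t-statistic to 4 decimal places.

t = 2.3413

SE(β̂₁) = √(MSE/Sₓₓ) = √(1329.3/3349.2) = 0.630001.
t = 1.475 / 0.630001 = 2.3413.
df = n − 2 = 328.
Two-sided p ≈ 0.0198, which is < 0.1, so reject H₀.
There is evidence that saturated fat intake is associated with cholesterol level.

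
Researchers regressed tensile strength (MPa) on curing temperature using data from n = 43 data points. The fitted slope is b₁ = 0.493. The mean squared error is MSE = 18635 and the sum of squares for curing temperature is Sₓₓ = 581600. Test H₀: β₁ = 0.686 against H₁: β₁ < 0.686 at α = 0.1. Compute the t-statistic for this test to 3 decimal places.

SE(b₁) = √(MSE/Sₓₓ) = √(18635/581600) = 0.179.
t = (0.493 − 0.686) / 0.179 = -1.078.
df = n − 2 = 41.
One-sided p ≈ 0.1436, which is ≥ 0.1, so fail to reject H₀.
The data do not give significant evidence that the true slope on curing temperature is below 0.686 MPa per unit.

t = -1.078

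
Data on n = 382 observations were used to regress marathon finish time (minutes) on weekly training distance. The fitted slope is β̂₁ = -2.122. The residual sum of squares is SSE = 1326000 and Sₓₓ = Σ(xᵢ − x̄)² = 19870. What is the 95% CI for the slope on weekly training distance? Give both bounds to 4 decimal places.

(-2.9460, -1.2980)

MSE = SSE/(n − 2) = 1326000/380 = 3489.47.
SE(β̂₁) = √(MSE/Sₓₓ) = √(3489.47/19870) = 0.419065.
df = n − 2 = 380.
t* = t_{0.025, 380} = 1.966226.
Margin = t* × SE = 1.966226 × 0.419065 = 0.823976.
CI: -2.122 ± 0.823976 → (-2.9460, -1.2980).
With 95% confidence, each one-unit increase in weekly training distance is associated with a change of between -2.9460 and -1.2980 minutes in marathon finish time.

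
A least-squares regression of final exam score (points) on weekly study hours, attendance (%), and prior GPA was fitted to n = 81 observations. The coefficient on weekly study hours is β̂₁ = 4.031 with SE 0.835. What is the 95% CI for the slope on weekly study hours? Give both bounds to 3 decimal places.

df = n − k − 1 = 81 − 3 − 1 = 77.
t* = t_{0.025, 77} = 1.991254.
Margin = t* × SE = 1.991254 × 0.835 = 1.66270.
CI: 4.031 ± 1.66270 → (2.368, 5.694).
With 95% confidence, each one-unit increase in weekly study hours is associated with a change of between 2.368 and 5.694 points in final exam score, holding the other predictors fixed.

(2.368, 5.694)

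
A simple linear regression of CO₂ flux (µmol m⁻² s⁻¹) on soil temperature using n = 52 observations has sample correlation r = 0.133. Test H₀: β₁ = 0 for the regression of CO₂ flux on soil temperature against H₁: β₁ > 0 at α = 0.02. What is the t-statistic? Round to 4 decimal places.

t = r·√(n − 2)/√(1 − r²) = 0.133·√50/√0.982311 = 0.9489.
df = n − 2 = 50.
One-sided p ≈ 0.1736, which is ≥ 0.02, so fail to reject H₀.
The data do not give significant evidence of a linear association between soil temperature and CO₂ flux.

t = 0.9489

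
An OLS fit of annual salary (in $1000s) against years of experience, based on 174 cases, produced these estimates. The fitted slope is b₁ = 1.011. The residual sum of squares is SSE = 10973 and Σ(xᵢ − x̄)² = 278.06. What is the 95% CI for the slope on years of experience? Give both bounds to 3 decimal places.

(0.066, 1.956)

MSE = SSE/(n − 2) = 10973/172 = 63.7965.
SE(b₁) = √(MSE/Sₓₓ) = √(63.7965/278.06) = 0.478993.
df = n − 2 = 172.
t* = t_{0.025, 172} = 1.973852.
Margin = t* × SE = 1.973852 × 0.478993 = 0.94546.
CI: 1.011 ± 0.94546 → (0.066, 1.956).
With 95% confidence, each one-unit increase in years of experience is associated with a change of between 0.066 and 1.956 $1000s in annual salary.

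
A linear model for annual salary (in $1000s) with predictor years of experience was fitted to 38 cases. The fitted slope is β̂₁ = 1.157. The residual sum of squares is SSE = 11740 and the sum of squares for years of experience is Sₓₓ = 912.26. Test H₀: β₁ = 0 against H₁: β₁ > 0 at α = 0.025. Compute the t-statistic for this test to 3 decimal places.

t = 1.935

MSE = SSE/(n − 2) = 11740/36 = 326.111.
SE(β̂₁) = √(MSE/Sₓₓ) = √(326.111/912.26) = 0.597893.
t = 1.157 / 0.597893 = 1.935.
df = n − 2 = 36.
One-sided p ≈ 0.0304, which is ≥ 0.025, so fail to reject H₀.
The data do not give significant evidence that the true slope on years of experience is positive.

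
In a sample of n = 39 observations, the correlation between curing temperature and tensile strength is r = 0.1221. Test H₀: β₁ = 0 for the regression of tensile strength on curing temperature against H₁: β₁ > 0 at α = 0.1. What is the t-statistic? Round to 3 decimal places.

t = 0.748

t = r·√(n − 2)/√(1 − r²) = 0.1221·√37/√0.985092 = 0.748.
df = n − 2 = 37.
One-sided p ≈ 0.2295, which is ≥ 0.1, so fail to reject H₀.
The data do not give significant evidence of a linear association between curing temperature and tensile strength.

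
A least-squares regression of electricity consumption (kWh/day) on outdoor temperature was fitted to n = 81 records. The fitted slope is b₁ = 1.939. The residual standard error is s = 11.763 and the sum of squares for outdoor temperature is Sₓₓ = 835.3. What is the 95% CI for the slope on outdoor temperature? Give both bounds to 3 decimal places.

SE(b₁) = s/√Sₓₓ = 11.763/√835.3 = 0.407002.
df = n − 2 = 79.
t* = t_{0.025, 79} = 1.99045.
Margin = t* × SE = 1.99045 × 0.407002 = 0.81012.
CI: 1.939 ± 0.81012 → (1.129, 2.749).
With 95% confidence, each one-unit increase in outdoor temperature is associated with a change of between 1.129 and 2.749 kWh/day in electricity consumption.

(1.129, 2.749)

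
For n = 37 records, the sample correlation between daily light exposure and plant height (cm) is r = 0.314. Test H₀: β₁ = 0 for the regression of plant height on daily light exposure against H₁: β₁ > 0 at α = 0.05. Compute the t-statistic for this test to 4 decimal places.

t = r·√(n − 2)/√(1 − r²) = 0.314·√35/√0.901404 = 1.9566.
df = n − 2 = 35.
One-sided p ≈ 0.0292, which is < 0.05, so reject H₀.
There is evidence of a linear association between daily light exposure and plant height.

t = 1.9566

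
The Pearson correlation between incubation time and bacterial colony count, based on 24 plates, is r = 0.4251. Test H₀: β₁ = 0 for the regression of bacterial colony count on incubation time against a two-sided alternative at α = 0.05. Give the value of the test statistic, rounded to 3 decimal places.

t = 2.203

t = r·√(n − 2)/√(1 − r²) = 0.4251·√22/√0.81929 = 2.203.
df = n − 2 = 22.
Two-sided p ≈ 0.0384, which is < 0.05, so reject H₀.
There is evidence of a linear association between incubation time and bacterial colony count.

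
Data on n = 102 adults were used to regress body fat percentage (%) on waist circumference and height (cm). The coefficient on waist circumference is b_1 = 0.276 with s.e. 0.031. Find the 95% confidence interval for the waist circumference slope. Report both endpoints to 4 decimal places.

df = n − k − 1 = 102 − 2 − 1 = 99.
t* = t_{0.025, 99} = 1.984217.
Margin = t* × SE = 1.984217 × 0.031 = 0.061511.
CI: 0.276 ± 0.061511 → (0.2145, 0.3375).
With 95% confidence, each one-unit increase in waist circumference is associated with a change of between 0.2145 and 0.3375 % in body fat percentage, holding the other predictors fixed.

(0.2145, 0.3375)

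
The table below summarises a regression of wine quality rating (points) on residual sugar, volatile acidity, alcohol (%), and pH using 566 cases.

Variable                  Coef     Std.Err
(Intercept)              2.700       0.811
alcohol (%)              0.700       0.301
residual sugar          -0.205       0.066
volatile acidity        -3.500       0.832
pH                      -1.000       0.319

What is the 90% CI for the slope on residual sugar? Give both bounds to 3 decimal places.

Read off: b = -0.205, SE = 0.066 for residual sugar.
df = n − k − 1 = 566 − 4 − 1 = 561.
t* = t_{0.05, 561} = 1.647574.
Margin = t* × SE = 1.647574 × 0.066 = 0.10874.
CI: -0.205 ± 0.10874 → (-0.314, -0.096).

(-0.314, -0.096)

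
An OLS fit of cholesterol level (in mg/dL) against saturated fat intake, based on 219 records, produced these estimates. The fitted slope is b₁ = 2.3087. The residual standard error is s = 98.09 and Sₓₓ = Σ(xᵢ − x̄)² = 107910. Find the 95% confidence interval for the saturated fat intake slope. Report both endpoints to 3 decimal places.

(1.720, 2.897)

SE(b₁) = s/√Sₓₓ = 98.09/√107910 = 0.298603.
df = n − 2 = 217.
t* = t_{0.025, 217} = 1.970956.
Margin = t* × SE = 1.970956 × 0.298603 = 0.58853.
CI: 2.3087 ± 0.58853 → (1.720, 2.897).
With 95% confidence, each one-unit increase in saturated fat intake is associated with a change of between 1.720 and 2.897 mg/dL in cholesterol level.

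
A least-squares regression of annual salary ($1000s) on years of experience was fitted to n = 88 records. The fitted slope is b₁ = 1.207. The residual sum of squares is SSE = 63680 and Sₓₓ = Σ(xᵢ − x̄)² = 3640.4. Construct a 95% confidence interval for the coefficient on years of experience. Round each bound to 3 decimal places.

MSE = SSE/(n − 2) = 63680/86 = 740.465.
SE(b₁) = √(MSE/Sₓₓ) = √(740.465/3640.4) = 0.451001.
df = n − 2 = 86.
t* = t_{0.025, 86} = 1.987934.
Margin = t* × SE = 1.987934 × 0.451001 = 0.89656.
CI: 1.207 ± 0.89656 → (0.310, 2.104).
With 95% confidence, each one-unit increase in years of experience is associated with a change of between 0.310 and 2.104 $1000s in annual salary.

(0.310, 2.104)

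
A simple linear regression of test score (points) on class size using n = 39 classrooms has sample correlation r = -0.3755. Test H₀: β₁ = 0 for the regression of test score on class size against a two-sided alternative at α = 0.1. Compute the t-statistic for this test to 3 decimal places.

t = -2.464

t = r·√(n − 2)/√(1 − r²) = -0.3755·√37/√0.859 = -2.464.
df = n − 2 = 37.
Two-sided p ≈ 0.0185, which is < 0.1, so reject H₀.
There is evidence of a linear association between class size and test score.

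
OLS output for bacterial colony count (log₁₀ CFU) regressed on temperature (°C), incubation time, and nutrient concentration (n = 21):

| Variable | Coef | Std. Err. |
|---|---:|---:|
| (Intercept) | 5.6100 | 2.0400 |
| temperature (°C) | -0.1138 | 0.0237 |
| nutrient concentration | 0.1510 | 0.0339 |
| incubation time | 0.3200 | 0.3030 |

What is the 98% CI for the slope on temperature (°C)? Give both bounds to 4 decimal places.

Read off: b = -0.1138, SE = 0.0237 for temperature (°C).
df = n − k − 1 = 21 − 3 − 1 = 17.
t* = t_{0.01, 17} = 2.566934.
Margin = t* × SE = 2.566934 × 0.0237 = 0.060836.
CI: -0.1138 ± 0.060836 → (-0.1746, -0.0530).

(-0.1746, -0.0530)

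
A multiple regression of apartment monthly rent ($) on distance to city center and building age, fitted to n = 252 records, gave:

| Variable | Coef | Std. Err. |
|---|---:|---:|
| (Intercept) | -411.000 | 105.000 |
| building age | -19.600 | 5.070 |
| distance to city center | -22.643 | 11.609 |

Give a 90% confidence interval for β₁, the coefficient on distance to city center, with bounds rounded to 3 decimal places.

Read off: b = -22.643, SE = 11.609 for distance to city center.
df = n − k − 1 = 252 − 2 − 1 = 249.
t* = t_{0.05, 249} = 1.650996.
Margin = t* × SE = 1.650996 × 11.609 = 19.16641.
CI: -22.643 ± 19.16641 → (-41.809, -3.477).

(-41.809, -3.477)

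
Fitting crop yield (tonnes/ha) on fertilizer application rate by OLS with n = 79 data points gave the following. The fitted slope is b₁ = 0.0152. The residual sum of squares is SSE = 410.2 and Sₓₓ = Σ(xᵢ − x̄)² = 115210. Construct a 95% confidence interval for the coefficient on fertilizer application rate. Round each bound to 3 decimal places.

(0.002, 0.029)

MSE = SSE/(n − 2) = 410.2/77 = 5.32727.
SE(b₁) = √(MSE/Sₓₓ) = √(5.32727/115210) = 0.00679998.
df = n − 2 = 77.
t* = t_{0.025, 77} = 1.991254.
Margin = t* × SE = 1.991254 × 0.00679998 = 0.01354.
CI: 0.0152 ± 0.01354 → (0.002, 0.029).
With 95% confidence, each one-unit increase in fertilizer application rate is associated with a change of between 0.002 and 0.029 tonnes/ha in crop yield.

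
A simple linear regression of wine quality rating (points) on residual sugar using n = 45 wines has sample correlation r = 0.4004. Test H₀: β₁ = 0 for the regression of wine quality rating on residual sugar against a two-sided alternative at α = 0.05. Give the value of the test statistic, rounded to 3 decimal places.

t = r·√(n − 2)/√(1 − r²) = 0.4004·√43/√0.83968 = 2.865.
df = n − 2 = 43.
Two-sided p ≈ 0.0064, which is < 0.05, so reject H₀.
There is evidence of a linear association between residual sugar and wine quality rating.

t = 2.865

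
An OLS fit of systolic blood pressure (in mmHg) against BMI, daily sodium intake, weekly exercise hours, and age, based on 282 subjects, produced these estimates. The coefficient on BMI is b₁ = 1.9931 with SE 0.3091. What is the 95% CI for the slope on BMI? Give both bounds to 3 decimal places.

df = n − k − 1 = 282 − 4 − 1 = 277.
t* = t_{0.025, 277} = 1.968565.
Margin = t* × SE = 1.968565 × 0.3091 = 0.60848.
CI: 1.9931 ± 0.60848 → (1.385, 2.602).
With 95% confidence, each one-unit increase in BMI is associated with a change of between 1.385 and 2.602 mmHg in systolic blood pressure, holding the other predictors fixed.

(1.385, 2.602)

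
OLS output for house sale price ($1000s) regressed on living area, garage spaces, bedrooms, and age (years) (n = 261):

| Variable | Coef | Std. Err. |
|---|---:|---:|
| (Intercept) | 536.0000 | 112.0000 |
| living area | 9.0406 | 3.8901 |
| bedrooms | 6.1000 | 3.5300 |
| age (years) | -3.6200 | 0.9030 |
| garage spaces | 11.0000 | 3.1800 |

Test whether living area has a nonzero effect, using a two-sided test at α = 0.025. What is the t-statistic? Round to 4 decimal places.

t = 2.3240

Read off: b = 9.0406, SE = 3.8901 for living area.
H₀: β₁ = 0 vs H₁: β₁ ≠ 0.
t = 9.0406 / 3.8901 = 2.3240.
df = n − k − 1 = 261 − 4 − 1 = 256.
Two-sided p ≈ 0.0209, which is < 0.025, so reject H₀.
There is evidence that living area is associated with house sale price, holding the other predictors fixed.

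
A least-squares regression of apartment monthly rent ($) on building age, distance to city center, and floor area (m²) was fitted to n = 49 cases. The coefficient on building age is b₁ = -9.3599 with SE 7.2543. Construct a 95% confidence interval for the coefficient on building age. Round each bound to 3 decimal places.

df = n − k − 1 = 49 − 3 − 1 = 45.
t* = t_{0.025, 45} = 2.014103.
Margin = t* × SE = 2.014103 × 7.2543 = 14.61091.
CI: -9.3599 ± 14.61091 → (-23.971, 5.251).
With 95% confidence, each one-unit increase in building age is associated with a change of between -23.971 and 5.251 $ in apartment monthly rent, holding the other predictors fixed.

(-23.971, 5.251)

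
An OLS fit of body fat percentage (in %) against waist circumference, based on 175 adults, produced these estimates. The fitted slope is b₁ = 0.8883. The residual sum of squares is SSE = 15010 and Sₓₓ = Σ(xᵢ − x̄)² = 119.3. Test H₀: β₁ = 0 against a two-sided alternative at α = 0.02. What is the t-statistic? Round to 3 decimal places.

t = 1.042

MSE = SSE/(n − 2) = 15010/173 = 86.763.
SE(b₁) = √(MSE/Sₓₓ) = √(86.763/119.3) = 0.8528.
t = 0.8883 / 0.8528 = 1.042.
df = n − 2 = 173.
Two-sided p ≈ 0.2990, which is ≥ 0.02, so fail to reject H₀.
The data do not give significant evidence of an association between waist circumference and body fat percentage.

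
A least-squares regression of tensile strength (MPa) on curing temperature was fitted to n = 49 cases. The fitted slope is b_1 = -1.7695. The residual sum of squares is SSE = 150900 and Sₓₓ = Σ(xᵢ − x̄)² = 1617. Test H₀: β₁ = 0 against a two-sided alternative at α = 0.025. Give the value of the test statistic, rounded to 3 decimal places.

t = -1.256

MSE = SSE/(n − 2) = 150900/47 = 3210.64.
SE(b_1) = √(MSE/Sₓₓ) = √(3210.64/1617) = 1.4091.
t = -1.7695 / 1.4091 = -1.256.
df = n − 2 = 47.
Two-sided p ≈ 0.2154, which is ≥ 0.025, so fail to reject H₀.
The data do not give significant evidence of an association between curing temperature and tensile strength.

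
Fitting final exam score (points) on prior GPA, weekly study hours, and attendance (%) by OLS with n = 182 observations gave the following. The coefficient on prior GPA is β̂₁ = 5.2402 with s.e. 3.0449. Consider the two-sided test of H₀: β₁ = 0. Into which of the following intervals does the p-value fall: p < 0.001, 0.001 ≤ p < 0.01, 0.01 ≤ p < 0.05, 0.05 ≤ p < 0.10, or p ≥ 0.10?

t = 5.2402 / 3.0449 = 1.721.
df = n − k − 1 = 182 − 3 − 1 = 178.
Two-sided p = 2·P(T_{178} > |t|) ≈ 0.0870.
So 0.05 ≤ p < 0.10.

0.05 ≤ p < 0.10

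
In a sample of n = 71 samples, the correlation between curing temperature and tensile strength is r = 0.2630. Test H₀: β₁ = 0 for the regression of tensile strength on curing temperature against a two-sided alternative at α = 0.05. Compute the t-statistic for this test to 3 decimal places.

t = r·√(n − 2)/√(1 − r²) = 0.2630·√69/√0.930831 = 2.264.
df = n − 2 = 69.
Two-sided p ≈ 0.0267, which is < 0.05, so reject H₀.
There is evidence of a linear association between curing temperature and tensile strength.

t = 2.264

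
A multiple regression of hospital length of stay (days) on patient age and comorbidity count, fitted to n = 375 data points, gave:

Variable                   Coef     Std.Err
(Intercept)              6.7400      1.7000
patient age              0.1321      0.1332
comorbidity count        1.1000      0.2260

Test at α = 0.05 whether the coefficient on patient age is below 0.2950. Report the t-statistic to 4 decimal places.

Read off: b = 0.1321, SE = 0.1332 for patient age.
H₀: β₁ = 0.2950 vs H₁: β₁ < 0.2950.
t = (0.1321 − 0.2950) / 0.1332 = -1.2230.
df = n − k − 1 = 375 − 2 − 1 = 372.
One-sided p ≈ 0.1111, which is ≥ 0.05, so fail to reject H₀.
The data do not give significant evidence that the true slope on patient age is below 0.2950 days per unit, holding the other predictors fixed.

t = -1.2230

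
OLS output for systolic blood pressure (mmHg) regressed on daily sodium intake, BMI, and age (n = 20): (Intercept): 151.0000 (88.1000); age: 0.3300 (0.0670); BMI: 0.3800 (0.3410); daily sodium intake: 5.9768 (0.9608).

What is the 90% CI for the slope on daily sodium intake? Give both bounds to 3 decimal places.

Read off: b = 5.9768, SE = 0.9608 for daily sodium intake.
df = n − k − 1 = 20 − 3 − 1 = 16.
t* = t_{0.05, 16} = 1.745884.
Margin = t* × SE = 1.745884 × 0.9608 = 1.67745.
CI: 5.9768 ± 1.67745 → (4.299, 7.654).

(4.299, 7.654)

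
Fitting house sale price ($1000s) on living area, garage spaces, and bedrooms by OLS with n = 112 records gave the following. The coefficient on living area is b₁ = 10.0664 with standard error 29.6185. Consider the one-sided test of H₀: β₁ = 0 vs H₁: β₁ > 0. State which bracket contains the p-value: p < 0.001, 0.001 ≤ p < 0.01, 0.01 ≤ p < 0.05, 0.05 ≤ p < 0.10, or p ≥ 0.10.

p ≥ 0.10

t = 10.0664 / 29.6185 = 0.340.
df = n − k − 1 = 112 − 3 − 1 = 108.
One-sided p = P(T_{108} > t) ≈ 0.3673.
So p ≥ 0.10.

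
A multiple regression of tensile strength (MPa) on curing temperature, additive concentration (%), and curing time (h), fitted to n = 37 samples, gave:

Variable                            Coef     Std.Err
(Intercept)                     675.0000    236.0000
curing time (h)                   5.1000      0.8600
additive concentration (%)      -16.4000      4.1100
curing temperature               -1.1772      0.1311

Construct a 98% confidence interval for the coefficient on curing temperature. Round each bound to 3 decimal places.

Read off: b = -1.1772, SE = 0.1311 for curing temperature.
df = n − k − 1 = 37 − 3 − 1 = 33.
t* = t_{0.01, 33} = 2.444794.
Margin = t* × SE = 2.444794 × 0.1311 = 0.32051.
CI: -1.1772 ± 0.32051 → (-1.498, -0.857).

(-1.498, -0.857)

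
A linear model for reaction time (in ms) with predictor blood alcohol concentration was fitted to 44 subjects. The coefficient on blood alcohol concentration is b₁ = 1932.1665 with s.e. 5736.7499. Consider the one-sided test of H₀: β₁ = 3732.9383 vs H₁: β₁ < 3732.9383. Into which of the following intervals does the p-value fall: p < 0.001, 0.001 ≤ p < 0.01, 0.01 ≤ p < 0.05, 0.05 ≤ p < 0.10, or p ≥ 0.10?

t = (1932.1665 − 3732.9383) / 5736.7499 = -0.314.
df = n − 2 = 44 − 2 = 42.
One-sided p = P(T_{42} < t) ≈ 0.3776.
So p ≥ 0.10.

p ≥ 0.10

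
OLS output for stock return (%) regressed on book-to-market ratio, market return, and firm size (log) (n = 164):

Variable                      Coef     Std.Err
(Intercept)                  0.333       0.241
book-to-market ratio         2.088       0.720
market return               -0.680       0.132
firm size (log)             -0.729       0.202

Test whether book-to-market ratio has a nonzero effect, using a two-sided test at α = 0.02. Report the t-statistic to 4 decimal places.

Read off: b = 2.088, SE = 0.720 for book-to-market ratio.
H₀: β₁ = 0 vs H₁: β₁ ≠ 0.
t = 2.088 / 0.720 = 2.9000.
df = n − k − 1 = 164 − 3 − 1 = 160.
Two-sided p ≈ 0.0043, which is < 0.02, so reject H₀.
There is evidence that book-to-market ratio is associated with stock return, holding the other predictors fixed.

t = 2.9000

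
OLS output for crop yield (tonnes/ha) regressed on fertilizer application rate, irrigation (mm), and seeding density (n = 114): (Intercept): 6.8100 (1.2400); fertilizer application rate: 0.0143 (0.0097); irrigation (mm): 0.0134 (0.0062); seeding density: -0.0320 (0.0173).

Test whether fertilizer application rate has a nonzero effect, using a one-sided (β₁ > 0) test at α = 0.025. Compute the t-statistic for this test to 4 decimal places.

t = 1.4742

Read off: b = 0.0143, SE = 0.0097 for fertilizer application rate.
H₀: β₁ = 0 vs H₁: β₁ > 0.
t = 0.0143 / 0.0097 = 1.4742.
df = n − k − 1 = 114 − 3 − 1 = 110.
One-sided p ≈ 0.0716, which is ≥ 0.025, so fail to reject H₀.
The data do not give significant evidence that the true slope on fertilizer application rate is positive, holding the other predictors fixed.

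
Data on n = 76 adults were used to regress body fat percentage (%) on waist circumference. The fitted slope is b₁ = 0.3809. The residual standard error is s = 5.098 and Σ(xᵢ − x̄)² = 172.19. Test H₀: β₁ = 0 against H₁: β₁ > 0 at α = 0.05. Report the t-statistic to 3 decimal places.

SE(b₁) = s/√Sₓₓ = 5.098/√172.19 = 0.388504.
t = 0.3809 / 0.388504 = 0.980.
df = n − 2 = 74.
One-sided p ≈ 0.1650, which is ≥ 0.05, so fail to reject H₀.
The data do not give significant evidence that the true slope on waist circumference is positive.

t = 0.980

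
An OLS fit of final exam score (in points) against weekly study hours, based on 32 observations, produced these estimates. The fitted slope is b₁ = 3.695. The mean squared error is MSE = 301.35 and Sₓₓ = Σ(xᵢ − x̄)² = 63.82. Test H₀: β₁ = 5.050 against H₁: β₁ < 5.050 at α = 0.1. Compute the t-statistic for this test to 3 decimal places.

SE(b₁) = √(MSE/Sₓₓ) = √(301.35/63.82) = 2.17299.
t = (3.695 − 5.050) / 2.17299 = -0.624.
df = n − 2 = 30.
One-sided p ≈ 0.2688, which is ≥ 0.1, so fail to reject H₀.
The data do not give significant evidence that the true slope on weekly study hours is below 5.050 points per unit.

t = -0.624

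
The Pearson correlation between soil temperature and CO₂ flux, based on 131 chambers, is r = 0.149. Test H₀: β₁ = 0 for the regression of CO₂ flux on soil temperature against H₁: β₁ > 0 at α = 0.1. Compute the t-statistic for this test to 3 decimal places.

t = 1.711

t = r·√(n − 2)/√(1 − r²) = 0.149·√129/√0.977799 = 1.711.
df = n − 2 = 129.
One-sided p ≈ 0.0447, which is < 0.1, so reject H₀.
There is evidence of a linear association between soil temperature and CO₂ flux.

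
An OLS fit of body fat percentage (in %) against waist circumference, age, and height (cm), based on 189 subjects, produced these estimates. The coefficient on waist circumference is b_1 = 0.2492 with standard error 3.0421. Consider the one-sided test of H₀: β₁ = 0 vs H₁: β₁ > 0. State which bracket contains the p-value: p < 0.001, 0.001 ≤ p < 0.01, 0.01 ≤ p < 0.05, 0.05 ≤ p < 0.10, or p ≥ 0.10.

t = 0.2492 / 3.0421 = 0.082.
df = n − k − 1 = 189 − 3 − 1 = 185.
One-sided p = P(T_{185} > t) ≈ 0.4674.
So p ≥ 0.10.

p ≥ 0.10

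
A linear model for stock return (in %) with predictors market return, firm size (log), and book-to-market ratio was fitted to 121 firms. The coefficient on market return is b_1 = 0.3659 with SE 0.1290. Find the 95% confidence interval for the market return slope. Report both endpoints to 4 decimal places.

df = n − k − 1 = 121 − 3 − 1 = 117.
t* = t_{0.025, 117} = 1.980448.
Margin = t* × SE = 1.980448 × 0.1290 = 0.255478.
CI: 0.3659 ± 0.255478 → (0.1104, 0.6214).
With 95% confidence, each one-unit increase in market return is associated with a change of between 0.1104 and 0.6214 % in stock return, holding the other predictors fixed.

(0.1104, 0.6214)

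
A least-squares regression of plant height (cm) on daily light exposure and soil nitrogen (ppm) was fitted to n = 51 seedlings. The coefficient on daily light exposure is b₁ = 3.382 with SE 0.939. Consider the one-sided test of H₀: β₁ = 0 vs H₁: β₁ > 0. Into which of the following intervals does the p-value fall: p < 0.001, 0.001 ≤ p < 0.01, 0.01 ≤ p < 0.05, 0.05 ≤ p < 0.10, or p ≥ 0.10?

p < 0.001

t = 3.382 / 0.939 = 3.602.
df = n − k − 1 = 51 − 2 − 1 = 48.
One-sided p = P(T_{48} > t) ≈ 0.0004.
So p < 0.001.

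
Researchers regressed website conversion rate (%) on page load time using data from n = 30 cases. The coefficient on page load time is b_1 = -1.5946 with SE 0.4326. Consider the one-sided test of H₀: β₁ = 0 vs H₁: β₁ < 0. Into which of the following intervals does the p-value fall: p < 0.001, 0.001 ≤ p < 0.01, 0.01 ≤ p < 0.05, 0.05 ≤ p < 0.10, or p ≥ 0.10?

t = -1.5946 / 0.4326 = -3.686.
df = n − 2 = 30 − 2 = 28.
One-sided p = P(T_{28} < t) ≈ 0.0005.
So p < 0.001.

p < 0.001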